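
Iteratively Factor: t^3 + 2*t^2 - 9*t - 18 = (t - 3)*(t^2 + 5*t + 6) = (t - 3)*(t + 3)*(t + 2)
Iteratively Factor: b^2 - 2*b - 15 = (b + 3)*(b - 5)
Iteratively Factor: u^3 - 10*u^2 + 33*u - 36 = (u - 3)*(u^2 - 7*u + 12) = (u - 3)^2*(u - 4)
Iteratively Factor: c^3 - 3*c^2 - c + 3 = (c - 1)*(c^2 - 2*c - 3) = (c - 3)*(c - 1)*(c + 1)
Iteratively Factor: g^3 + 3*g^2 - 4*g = (g)*(g^2 + 3*g - 4) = g*(g + 4)*(g - 1)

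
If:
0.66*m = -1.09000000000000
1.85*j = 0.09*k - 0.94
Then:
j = 0.0486486486486487*k - 0.508108108108108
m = -1.65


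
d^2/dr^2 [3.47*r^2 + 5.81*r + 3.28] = 6.94000000000000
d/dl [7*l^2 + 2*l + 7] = 14*l + 2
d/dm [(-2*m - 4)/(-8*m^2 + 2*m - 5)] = 2*(-8*m^2 - 32*m + 9)/(64*m^4 - 32*m^3 + 84*m^2 - 20*m + 25)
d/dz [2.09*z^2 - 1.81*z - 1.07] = 4.18*z - 1.81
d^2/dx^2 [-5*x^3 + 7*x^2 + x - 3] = 14 - 30*x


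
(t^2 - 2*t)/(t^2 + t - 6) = t/(t + 3)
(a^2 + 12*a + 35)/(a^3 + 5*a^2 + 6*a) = (a^2 + 12*a + 35)/(a*(a^2 + 5*a + 6))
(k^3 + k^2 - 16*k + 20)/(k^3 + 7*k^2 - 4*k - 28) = (k^2 + 3*k - 10)/(k^2 + 9*k + 14)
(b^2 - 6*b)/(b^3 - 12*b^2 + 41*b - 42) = b*(b - 6)/(b^3 - 12*b^2 + 41*b - 42)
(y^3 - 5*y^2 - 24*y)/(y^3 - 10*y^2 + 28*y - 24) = y*(y^2 - 5*y - 24)/(y^3 - 10*y^2 + 28*y - 24)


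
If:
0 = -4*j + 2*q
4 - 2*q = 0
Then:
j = 1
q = 2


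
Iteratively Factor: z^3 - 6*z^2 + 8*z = (z)*(z^2 - 6*z + 8) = z*(z - 4)*(z - 2)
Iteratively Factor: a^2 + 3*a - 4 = (a + 4)*(a - 1)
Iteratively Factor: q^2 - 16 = (q - 4)*(q + 4)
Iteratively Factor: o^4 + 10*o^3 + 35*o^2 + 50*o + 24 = (o + 4)*(o^3 + 6*o^2 + 11*o + 6) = (o + 2)*(o + 4)*(o^2 + 4*o + 3) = (o + 2)*(o + 3)*(o + 4)*(o + 1)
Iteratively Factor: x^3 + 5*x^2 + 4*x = (x + 4)*(x^2 + x) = x*(x + 4)*(x + 1)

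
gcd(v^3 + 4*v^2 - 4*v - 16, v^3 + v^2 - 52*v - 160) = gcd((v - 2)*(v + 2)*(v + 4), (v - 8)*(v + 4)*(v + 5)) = v + 4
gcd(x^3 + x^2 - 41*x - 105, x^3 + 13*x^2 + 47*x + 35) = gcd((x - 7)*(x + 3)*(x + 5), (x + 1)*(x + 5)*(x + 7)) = x + 5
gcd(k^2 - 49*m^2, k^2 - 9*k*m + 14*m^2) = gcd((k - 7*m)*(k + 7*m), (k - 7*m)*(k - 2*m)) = k - 7*m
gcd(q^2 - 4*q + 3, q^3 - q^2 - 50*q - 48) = 1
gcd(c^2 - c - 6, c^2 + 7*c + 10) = c + 2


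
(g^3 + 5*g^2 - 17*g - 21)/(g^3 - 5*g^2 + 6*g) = (g^2 + 8*g + 7)/(g*(g - 2))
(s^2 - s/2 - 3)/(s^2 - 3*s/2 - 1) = (2*s + 3)/(2*s + 1)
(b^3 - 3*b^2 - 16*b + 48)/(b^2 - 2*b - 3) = (b^2 - 16)/(b + 1)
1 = 1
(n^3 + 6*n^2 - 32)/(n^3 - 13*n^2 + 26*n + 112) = (n^3 + 6*n^2 - 32)/(n^3 - 13*n^2 + 26*n + 112)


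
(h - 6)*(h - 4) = h^2 - 10*h + 24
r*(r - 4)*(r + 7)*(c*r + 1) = c*r^4 + 3*c*r^3 - 28*c*r^2 + r^3 + 3*r^2 - 28*r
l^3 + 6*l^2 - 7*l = l*(l - 1)*(l + 7)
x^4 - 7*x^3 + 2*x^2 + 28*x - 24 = (x - 6)*(x - 2)*(x - 1)*(x + 2)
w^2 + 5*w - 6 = (w - 1)*(w + 6)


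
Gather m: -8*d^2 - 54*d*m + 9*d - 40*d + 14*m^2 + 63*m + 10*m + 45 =-8*d^2 - 31*d + 14*m^2 + m*(73 - 54*d) + 45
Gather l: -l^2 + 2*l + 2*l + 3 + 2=-l^2 + 4*l + 5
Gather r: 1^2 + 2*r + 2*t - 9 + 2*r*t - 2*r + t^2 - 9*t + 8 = 2*r*t + t^2 - 7*t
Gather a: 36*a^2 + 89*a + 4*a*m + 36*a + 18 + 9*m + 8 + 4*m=36*a^2 + a*(4*m + 125) + 13*m + 26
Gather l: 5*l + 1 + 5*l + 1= 10*l + 2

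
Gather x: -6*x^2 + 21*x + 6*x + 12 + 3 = -6*x^2 + 27*x + 15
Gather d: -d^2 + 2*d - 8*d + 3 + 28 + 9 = -d^2 - 6*d + 40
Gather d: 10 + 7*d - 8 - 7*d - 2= 0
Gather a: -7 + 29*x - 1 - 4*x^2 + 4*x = -4*x^2 + 33*x - 8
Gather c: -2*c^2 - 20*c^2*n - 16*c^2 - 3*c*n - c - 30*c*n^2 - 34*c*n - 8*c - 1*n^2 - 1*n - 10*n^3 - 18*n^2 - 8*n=c^2*(-20*n - 18) + c*(-30*n^2 - 37*n - 9) - 10*n^3 - 19*n^2 - 9*n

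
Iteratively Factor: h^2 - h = (h)*(h - 1)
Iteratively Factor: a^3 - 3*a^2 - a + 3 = (a - 1)*(a^2 - 2*a - 3) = (a - 3)*(a - 1)*(a + 1)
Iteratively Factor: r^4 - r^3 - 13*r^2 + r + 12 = (r + 3)*(r^3 - 4*r^2 - r + 4) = (r - 1)*(r + 3)*(r^2 - 3*r - 4) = (r - 1)*(r + 1)*(r + 3)*(r - 4)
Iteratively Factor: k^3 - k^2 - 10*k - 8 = (k - 4)*(k^2 + 3*k + 2) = (k - 4)*(k + 1)*(k + 2)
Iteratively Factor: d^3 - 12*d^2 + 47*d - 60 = (d - 5)*(d^2 - 7*d + 12) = (d - 5)*(d - 3)*(d - 4)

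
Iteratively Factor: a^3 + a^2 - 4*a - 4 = (a + 1)*(a^2 - 4) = (a - 2)*(a + 1)*(a + 2)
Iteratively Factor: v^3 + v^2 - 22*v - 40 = (v + 2)*(v^2 - v - 20) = (v + 2)*(v + 4)*(v - 5)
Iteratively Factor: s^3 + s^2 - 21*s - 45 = (s + 3)*(s^2 - 2*s - 15) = (s - 5)*(s + 3)*(s + 3)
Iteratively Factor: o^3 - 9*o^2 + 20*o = (o - 5)*(o^2 - 4*o) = o*(o - 5)*(o - 4)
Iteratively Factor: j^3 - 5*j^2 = (j)*(j^2 - 5*j) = j*(j - 5)*(j)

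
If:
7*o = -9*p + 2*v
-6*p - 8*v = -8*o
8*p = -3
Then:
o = 63/80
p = -3/8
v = 171/160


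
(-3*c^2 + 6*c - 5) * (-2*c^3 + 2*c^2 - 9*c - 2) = 6*c^5 - 18*c^4 + 49*c^3 - 58*c^2 + 33*c + 10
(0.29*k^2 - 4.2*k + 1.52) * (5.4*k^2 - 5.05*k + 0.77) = 1.566*k^4 - 24.1445*k^3 + 29.6413*k^2 - 10.91*k + 1.1704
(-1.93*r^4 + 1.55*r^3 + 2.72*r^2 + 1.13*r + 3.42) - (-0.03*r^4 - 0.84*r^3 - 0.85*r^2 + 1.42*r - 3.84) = -1.9*r^4 + 2.39*r^3 + 3.57*r^2 - 0.29*r + 7.26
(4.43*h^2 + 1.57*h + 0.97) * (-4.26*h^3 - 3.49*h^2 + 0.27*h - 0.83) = -18.8718*h^5 - 22.1489*h^4 - 8.4154*h^3 - 6.6383*h^2 - 1.0412*h - 0.8051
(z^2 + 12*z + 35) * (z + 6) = z^3 + 18*z^2 + 107*z + 210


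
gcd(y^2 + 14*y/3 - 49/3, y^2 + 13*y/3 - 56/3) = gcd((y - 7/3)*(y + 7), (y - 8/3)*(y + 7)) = y + 7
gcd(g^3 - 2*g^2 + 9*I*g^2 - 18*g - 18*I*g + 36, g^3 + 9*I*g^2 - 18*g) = g^2 + 9*I*g - 18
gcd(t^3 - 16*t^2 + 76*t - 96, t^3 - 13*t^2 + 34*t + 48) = t^2 - 14*t + 48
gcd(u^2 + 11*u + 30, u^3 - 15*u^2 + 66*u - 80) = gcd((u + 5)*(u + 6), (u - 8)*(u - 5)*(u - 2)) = 1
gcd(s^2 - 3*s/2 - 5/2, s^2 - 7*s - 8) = s + 1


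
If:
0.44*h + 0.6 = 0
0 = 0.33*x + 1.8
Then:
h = -1.36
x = -5.45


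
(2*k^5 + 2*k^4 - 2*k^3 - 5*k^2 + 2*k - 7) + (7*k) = 2*k^5 + 2*k^4 - 2*k^3 - 5*k^2 + 9*k - 7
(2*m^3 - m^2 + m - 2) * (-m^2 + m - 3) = -2*m^5 + 3*m^4 - 8*m^3 + 6*m^2 - 5*m + 6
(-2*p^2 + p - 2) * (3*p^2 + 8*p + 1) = -6*p^4 - 13*p^3 - 15*p - 2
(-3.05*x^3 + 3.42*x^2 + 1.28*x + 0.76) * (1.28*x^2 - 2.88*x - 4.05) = -3.904*x^5 + 13.1616*x^4 + 4.1413*x^3 - 16.5646*x^2 - 7.3728*x - 3.078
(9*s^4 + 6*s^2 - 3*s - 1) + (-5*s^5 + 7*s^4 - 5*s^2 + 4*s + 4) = -5*s^5 + 16*s^4 + s^2 + s + 3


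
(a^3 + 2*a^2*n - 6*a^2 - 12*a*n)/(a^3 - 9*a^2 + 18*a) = (a + 2*n)/(a - 3)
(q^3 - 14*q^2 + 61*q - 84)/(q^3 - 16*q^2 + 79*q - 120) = (q^2 - 11*q + 28)/(q^2 - 13*q + 40)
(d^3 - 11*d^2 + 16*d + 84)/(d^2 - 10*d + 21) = (d^2 - 4*d - 12)/(d - 3)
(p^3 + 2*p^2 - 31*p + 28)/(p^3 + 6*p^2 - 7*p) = (p - 4)/p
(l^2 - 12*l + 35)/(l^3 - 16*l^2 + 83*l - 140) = 1/(l - 4)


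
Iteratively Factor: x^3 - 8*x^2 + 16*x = (x)*(x^2 - 8*x + 16) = x*(x - 4)*(x - 4)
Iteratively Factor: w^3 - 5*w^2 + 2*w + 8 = (w - 4)*(w^2 - w - 2) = (w - 4)*(w + 1)*(w - 2)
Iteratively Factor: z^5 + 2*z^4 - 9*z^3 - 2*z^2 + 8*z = (z + 1)*(z^4 + z^3 - 10*z^2 + 8*z) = z*(z + 1)*(z^3 + z^2 - 10*z + 8) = z*(z - 2)*(z + 1)*(z^2 + 3*z - 4) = z*(z - 2)*(z + 1)*(z + 4)*(z - 1)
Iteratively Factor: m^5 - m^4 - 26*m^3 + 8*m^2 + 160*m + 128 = (m + 1)*(m^4 - 2*m^3 - 24*m^2 + 32*m + 128) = (m + 1)*(m + 4)*(m^3 - 6*m^2 + 32) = (m - 4)*(m + 1)*(m + 4)*(m^2 - 2*m - 8) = (m - 4)^2*(m + 1)*(m + 4)*(m + 2)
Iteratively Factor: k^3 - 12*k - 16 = (k + 2)*(k^2 - 2*k - 8) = (k - 4)*(k + 2)*(k + 2)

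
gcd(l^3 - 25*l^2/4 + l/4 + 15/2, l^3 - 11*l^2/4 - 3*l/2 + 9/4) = l + 1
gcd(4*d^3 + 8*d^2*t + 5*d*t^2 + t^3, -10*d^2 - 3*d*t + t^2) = 2*d + t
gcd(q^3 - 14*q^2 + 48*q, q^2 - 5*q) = q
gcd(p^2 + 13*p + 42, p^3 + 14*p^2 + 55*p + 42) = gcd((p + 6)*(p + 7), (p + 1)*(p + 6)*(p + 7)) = p^2 + 13*p + 42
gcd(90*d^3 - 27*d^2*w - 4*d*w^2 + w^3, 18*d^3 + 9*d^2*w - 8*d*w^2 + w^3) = 18*d^2 - 9*d*w + w^2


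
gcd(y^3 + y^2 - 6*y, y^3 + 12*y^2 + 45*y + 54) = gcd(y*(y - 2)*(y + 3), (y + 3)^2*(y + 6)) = y + 3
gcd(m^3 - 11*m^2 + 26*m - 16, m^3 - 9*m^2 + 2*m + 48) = m - 8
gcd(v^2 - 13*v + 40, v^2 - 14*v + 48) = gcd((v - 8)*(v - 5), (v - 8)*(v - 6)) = v - 8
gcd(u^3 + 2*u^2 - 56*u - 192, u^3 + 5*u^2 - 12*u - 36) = u + 6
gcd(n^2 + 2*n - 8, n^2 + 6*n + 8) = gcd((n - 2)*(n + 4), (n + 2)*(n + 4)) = n + 4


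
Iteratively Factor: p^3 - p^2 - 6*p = (p)*(p^2 - p - 6) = p*(p - 3)*(p + 2)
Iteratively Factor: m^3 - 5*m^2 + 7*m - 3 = (m - 1)*(m^2 - 4*m + 3) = (m - 1)^2*(m - 3)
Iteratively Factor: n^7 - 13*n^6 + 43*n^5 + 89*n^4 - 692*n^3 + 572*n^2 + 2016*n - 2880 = (n - 4)*(n^6 - 9*n^5 + 7*n^4 + 117*n^3 - 224*n^2 - 324*n + 720) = (n - 4)^2*(n^5 - 5*n^4 - 13*n^3 + 65*n^2 + 36*n - 180) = (n - 5)*(n - 4)^2*(n^4 - 13*n^2 + 36) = (n - 5)*(n - 4)^2*(n - 3)*(n^3 + 3*n^2 - 4*n - 12) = (n - 5)*(n - 4)^2*(n - 3)*(n - 2)*(n^2 + 5*n + 6) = (n - 5)*(n - 4)^2*(n - 3)*(n - 2)*(n + 2)*(n + 3)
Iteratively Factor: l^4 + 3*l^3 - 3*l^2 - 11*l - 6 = (l - 2)*(l^3 + 5*l^2 + 7*l + 3) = (l - 2)*(l + 1)*(l^2 + 4*l + 3) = (l - 2)*(l + 1)*(l + 3)*(l + 1)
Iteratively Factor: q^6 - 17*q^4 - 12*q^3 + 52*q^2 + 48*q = (q)*(q^5 - 17*q^3 - 12*q^2 + 52*q + 48) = q*(q + 3)*(q^4 - 3*q^3 - 8*q^2 + 12*q + 16) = q*(q - 2)*(q + 3)*(q^3 - q^2 - 10*q - 8) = q*(q - 2)*(q + 1)*(q + 3)*(q^2 - 2*q - 8) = q*(q - 4)*(q - 2)*(q + 1)*(q + 3)*(q + 2)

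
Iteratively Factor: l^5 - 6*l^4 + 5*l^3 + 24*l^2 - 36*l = (l - 2)*(l^4 - 4*l^3 - 3*l^2 + 18*l) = (l - 3)*(l - 2)*(l^3 - l^2 - 6*l) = l*(l - 3)*(l - 2)*(l^2 - l - 6) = l*(l - 3)*(l - 2)*(l + 2)*(l - 3)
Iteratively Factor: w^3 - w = (w + 1)*(w^2 - w) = w*(w + 1)*(w - 1)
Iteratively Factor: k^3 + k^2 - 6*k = (k)*(k^2 + k - 6) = k*(k - 2)*(k + 3)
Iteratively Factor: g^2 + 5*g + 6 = (g + 2)*(g + 3)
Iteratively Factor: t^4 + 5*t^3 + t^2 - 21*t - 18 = (t + 3)*(t^3 + 2*t^2 - 5*t - 6) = (t - 2)*(t + 3)*(t^2 + 4*t + 3) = (t - 2)*(t + 3)^2*(t + 1)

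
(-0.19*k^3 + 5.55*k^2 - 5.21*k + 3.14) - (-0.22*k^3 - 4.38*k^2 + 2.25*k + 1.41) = 0.03*k^3 + 9.93*k^2 - 7.46*k + 1.73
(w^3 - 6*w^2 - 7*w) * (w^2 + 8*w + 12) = w^5 + 2*w^4 - 43*w^3 - 128*w^2 - 84*w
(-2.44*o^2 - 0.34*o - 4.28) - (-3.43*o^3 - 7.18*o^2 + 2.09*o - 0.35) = 3.43*o^3 + 4.74*o^2 - 2.43*o - 3.93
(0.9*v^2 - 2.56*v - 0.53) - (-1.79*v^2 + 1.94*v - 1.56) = 2.69*v^2 - 4.5*v + 1.03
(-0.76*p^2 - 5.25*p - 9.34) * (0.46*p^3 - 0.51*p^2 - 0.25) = -0.3496*p^5 - 2.0274*p^4 - 1.6189*p^3 + 4.9534*p^2 + 1.3125*p + 2.335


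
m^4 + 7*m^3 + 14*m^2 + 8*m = m*(m + 1)*(m + 2)*(m + 4)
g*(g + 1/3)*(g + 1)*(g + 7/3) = g^4 + 11*g^3/3 + 31*g^2/9 + 7*g/9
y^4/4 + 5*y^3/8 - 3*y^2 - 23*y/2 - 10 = (y/4 + 1/2)*(y - 4)*(y + 2)*(y + 5/2)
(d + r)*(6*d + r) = 6*d^2 + 7*d*r + r^2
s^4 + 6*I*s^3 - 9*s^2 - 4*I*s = s*(s + I)^2*(s + 4*I)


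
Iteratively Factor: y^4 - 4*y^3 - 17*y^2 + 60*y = (y - 3)*(y^3 - y^2 - 20*y) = y*(y - 3)*(y^2 - y - 20) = y*(y - 5)*(y - 3)*(y + 4)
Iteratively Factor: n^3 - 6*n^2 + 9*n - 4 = (n - 4)*(n^2 - 2*n + 1) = (n - 4)*(n - 1)*(n - 1)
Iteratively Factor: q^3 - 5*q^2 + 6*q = (q - 2)*(q^2 - 3*q) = (q - 3)*(q - 2)*(q)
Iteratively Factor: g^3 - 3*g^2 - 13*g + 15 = (g - 5)*(g^2 + 2*g - 3) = (g - 5)*(g + 3)*(g - 1)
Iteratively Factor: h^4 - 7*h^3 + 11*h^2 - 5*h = (h - 1)*(h^3 - 6*h^2 + 5*h) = (h - 1)^2*(h^2 - 5*h) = h*(h - 1)^2*(h - 5)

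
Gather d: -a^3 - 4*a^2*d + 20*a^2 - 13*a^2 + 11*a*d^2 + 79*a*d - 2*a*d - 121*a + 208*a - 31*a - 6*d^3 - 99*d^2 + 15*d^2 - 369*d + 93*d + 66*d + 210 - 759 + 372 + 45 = -a^3 + 7*a^2 + 56*a - 6*d^3 + d^2*(11*a - 84) + d*(-4*a^2 + 77*a - 210) - 132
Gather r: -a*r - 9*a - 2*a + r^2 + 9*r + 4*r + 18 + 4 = -11*a + r^2 + r*(13 - a) + 22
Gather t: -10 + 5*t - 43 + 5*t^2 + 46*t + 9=5*t^2 + 51*t - 44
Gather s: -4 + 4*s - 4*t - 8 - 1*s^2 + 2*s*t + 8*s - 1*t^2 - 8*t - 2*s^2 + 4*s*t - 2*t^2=-3*s^2 + s*(6*t + 12) - 3*t^2 - 12*t - 12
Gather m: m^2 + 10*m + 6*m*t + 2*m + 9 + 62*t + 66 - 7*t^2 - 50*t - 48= m^2 + m*(6*t + 12) - 7*t^2 + 12*t + 27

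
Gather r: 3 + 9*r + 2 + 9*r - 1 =18*r + 4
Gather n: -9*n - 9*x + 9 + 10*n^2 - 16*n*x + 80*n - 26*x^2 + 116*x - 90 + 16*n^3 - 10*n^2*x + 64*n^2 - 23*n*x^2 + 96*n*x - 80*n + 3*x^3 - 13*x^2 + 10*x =16*n^3 + n^2*(74 - 10*x) + n*(-23*x^2 + 80*x - 9) + 3*x^3 - 39*x^2 + 117*x - 81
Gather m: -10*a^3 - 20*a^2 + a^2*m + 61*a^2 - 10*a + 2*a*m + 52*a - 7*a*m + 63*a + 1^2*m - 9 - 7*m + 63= -10*a^3 + 41*a^2 + 105*a + m*(a^2 - 5*a - 6) + 54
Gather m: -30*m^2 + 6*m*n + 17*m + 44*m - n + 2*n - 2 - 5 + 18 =-30*m^2 + m*(6*n + 61) + n + 11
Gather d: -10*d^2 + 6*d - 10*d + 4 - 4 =-10*d^2 - 4*d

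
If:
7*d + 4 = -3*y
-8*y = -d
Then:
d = -32/59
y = -4/59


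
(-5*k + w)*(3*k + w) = -15*k^2 - 2*k*w + w^2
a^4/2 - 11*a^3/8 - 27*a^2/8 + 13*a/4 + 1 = (a/2 + 1)*(a - 4)*(a - 1)*(a + 1/4)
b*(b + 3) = b^2 + 3*b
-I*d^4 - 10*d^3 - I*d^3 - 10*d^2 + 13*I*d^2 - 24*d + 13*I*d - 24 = (d - 8*I)*(d - 3*I)*(d + I)*(-I*d - I)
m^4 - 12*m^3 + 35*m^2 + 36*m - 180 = (m - 6)*(m - 5)*(m - 3)*(m + 2)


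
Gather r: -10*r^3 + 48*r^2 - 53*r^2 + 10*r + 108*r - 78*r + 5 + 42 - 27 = -10*r^3 - 5*r^2 + 40*r + 20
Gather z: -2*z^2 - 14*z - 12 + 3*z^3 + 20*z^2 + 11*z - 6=3*z^3 + 18*z^2 - 3*z - 18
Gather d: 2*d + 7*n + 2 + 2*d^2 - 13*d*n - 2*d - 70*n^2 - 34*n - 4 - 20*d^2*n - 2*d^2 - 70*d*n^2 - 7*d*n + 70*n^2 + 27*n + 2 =-20*d^2*n + d*(-70*n^2 - 20*n)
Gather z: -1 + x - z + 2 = x - z + 1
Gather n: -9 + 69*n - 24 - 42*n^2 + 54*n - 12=-42*n^2 + 123*n - 45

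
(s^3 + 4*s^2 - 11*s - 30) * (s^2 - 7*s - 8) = s^5 - 3*s^4 - 47*s^3 + 15*s^2 + 298*s + 240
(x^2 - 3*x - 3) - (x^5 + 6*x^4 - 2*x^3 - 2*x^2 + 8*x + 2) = -x^5 - 6*x^4 + 2*x^3 + 3*x^2 - 11*x - 5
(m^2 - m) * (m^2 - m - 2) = m^4 - 2*m^3 - m^2 + 2*m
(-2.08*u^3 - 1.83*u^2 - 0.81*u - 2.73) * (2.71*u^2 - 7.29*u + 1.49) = -5.6368*u^5 + 10.2039*u^4 + 8.0464*u^3 - 4.2201*u^2 + 18.6948*u - 4.0677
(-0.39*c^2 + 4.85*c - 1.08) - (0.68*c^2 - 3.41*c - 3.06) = -1.07*c^2 + 8.26*c + 1.98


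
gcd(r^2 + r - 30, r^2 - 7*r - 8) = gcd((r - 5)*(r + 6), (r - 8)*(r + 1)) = 1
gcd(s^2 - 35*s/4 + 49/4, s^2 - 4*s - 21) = s - 7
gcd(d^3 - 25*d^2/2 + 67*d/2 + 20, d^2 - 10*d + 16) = d - 8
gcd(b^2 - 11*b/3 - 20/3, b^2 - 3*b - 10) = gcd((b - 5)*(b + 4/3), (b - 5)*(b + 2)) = b - 5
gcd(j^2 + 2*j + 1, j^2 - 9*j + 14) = 1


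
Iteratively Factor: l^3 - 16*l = (l)*(l^2 - 16) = l*(l + 4)*(l - 4)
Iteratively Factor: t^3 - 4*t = (t)*(t^2 - 4) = t*(t + 2)*(t - 2)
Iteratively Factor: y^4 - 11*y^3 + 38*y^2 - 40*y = (y - 5)*(y^3 - 6*y^2 + 8*y) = y*(y - 5)*(y^2 - 6*y + 8) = y*(y - 5)*(y - 4)*(y - 2)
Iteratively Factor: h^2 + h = (h + 1)*(h)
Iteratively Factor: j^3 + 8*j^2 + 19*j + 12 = (j + 1)*(j^2 + 7*j + 12) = (j + 1)*(j + 3)*(j + 4)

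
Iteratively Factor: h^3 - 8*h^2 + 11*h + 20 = (h - 5)*(h^2 - 3*h - 4) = (h - 5)*(h + 1)*(h - 4)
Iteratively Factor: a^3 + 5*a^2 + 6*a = (a + 2)*(a^2 + 3*a) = a*(a + 2)*(a + 3)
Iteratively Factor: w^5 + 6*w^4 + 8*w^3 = (w)*(w^4 + 6*w^3 + 8*w^2) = w^2*(w^3 + 6*w^2 + 8*w) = w^3*(w^2 + 6*w + 8) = w^3*(w + 2)*(w + 4)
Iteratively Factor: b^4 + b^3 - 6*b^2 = (b + 3)*(b^3 - 2*b^2) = b*(b + 3)*(b^2 - 2*b) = b*(b - 2)*(b + 3)*(b)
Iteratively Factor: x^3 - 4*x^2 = (x)*(x^2 - 4*x) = x^2*(x - 4)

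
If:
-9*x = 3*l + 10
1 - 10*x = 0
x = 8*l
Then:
No Solution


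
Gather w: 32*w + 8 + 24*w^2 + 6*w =24*w^2 + 38*w + 8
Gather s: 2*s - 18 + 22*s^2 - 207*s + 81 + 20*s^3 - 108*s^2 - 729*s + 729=20*s^3 - 86*s^2 - 934*s + 792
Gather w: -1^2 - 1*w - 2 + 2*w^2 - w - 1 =2*w^2 - 2*w - 4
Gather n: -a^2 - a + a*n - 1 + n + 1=-a^2 - a + n*(a + 1)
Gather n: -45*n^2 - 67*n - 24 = -45*n^2 - 67*n - 24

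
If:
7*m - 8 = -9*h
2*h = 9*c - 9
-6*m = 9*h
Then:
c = -5/27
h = -16/3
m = 8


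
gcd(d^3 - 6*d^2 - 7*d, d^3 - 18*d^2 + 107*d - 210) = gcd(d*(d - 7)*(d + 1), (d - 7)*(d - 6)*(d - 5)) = d - 7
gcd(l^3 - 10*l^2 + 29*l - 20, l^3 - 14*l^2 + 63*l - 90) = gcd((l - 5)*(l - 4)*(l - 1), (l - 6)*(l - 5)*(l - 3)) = l - 5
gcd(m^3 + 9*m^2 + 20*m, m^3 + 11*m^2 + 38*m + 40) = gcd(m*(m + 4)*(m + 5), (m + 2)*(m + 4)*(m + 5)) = m^2 + 9*m + 20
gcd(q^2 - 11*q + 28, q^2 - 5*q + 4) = q - 4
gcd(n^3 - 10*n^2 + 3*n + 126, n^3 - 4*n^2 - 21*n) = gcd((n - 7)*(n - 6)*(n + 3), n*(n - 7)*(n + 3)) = n^2 - 4*n - 21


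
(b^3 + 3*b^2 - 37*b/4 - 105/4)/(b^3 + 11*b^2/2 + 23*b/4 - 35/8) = 2*(b - 3)/(2*b - 1)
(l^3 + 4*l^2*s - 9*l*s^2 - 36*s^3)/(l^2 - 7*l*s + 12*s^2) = (-l^2 - 7*l*s - 12*s^2)/(-l + 4*s)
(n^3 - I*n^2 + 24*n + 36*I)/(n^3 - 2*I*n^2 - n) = (-n^3 + I*n^2 - 24*n - 36*I)/(n*(-n^2 + 2*I*n + 1))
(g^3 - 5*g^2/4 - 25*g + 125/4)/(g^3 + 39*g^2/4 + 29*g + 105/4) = (4*g^2 - 25*g + 25)/(4*g^2 + 19*g + 21)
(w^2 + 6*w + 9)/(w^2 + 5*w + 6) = (w + 3)/(w + 2)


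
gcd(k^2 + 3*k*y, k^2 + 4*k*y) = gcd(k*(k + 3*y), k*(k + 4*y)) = k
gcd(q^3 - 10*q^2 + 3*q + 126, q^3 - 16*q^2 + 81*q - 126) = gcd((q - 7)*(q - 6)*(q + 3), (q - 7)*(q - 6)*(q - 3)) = q^2 - 13*q + 42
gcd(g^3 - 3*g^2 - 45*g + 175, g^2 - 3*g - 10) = g - 5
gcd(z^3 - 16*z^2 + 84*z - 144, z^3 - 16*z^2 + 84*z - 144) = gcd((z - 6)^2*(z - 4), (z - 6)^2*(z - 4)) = z^3 - 16*z^2 + 84*z - 144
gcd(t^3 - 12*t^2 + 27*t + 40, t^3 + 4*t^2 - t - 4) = t + 1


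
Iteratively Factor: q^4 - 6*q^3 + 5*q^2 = (q - 5)*(q^3 - q^2) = q*(q - 5)*(q^2 - q) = q*(q - 5)*(q - 1)*(q)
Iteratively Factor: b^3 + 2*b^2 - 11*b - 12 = (b + 4)*(b^2 - 2*b - 3) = (b - 3)*(b + 4)*(b + 1)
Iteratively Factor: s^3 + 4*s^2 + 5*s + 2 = (s + 2)*(s^2 + 2*s + 1) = (s + 1)*(s + 2)*(s + 1)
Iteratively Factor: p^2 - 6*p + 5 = (p - 5)*(p - 1)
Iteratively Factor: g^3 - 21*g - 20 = (g + 4)*(g^2 - 4*g - 5) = (g - 5)*(g + 4)*(g + 1)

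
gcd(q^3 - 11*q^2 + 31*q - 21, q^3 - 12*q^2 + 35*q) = q - 7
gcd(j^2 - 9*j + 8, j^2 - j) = j - 1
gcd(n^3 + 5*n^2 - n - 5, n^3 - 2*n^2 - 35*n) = n + 5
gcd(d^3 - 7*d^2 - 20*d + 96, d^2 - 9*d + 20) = 1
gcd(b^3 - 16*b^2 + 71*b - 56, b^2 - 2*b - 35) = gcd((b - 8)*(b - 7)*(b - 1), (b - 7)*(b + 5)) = b - 7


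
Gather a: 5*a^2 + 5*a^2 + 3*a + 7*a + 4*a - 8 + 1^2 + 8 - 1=10*a^2 + 14*a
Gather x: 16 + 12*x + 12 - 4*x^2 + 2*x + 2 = -4*x^2 + 14*x + 30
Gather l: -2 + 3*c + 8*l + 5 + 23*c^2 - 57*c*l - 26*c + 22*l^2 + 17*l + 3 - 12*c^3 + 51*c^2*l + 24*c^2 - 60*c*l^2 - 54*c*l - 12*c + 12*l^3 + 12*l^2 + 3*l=-12*c^3 + 47*c^2 - 35*c + 12*l^3 + l^2*(34 - 60*c) + l*(51*c^2 - 111*c + 28) + 6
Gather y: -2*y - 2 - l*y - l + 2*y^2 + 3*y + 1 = -l + 2*y^2 + y*(1 - l) - 1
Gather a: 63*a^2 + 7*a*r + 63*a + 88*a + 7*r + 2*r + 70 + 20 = 63*a^2 + a*(7*r + 151) + 9*r + 90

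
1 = 1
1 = 1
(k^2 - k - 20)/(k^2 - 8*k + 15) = (k + 4)/(k - 3)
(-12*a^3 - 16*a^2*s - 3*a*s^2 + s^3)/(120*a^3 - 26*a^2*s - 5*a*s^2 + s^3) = (2*a^2 + 3*a*s + s^2)/(-20*a^2 + a*s + s^2)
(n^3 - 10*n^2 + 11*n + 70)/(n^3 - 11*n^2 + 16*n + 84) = (n - 5)/(n - 6)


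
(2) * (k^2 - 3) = 2*k^2 - 6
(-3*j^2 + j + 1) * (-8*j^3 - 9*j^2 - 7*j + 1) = 24*j^5 + 19*j^4 + 4*j^3 - 19*j^2 - 6*j + 1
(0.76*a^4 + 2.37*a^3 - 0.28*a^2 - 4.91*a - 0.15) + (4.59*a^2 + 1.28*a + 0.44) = 0.76*a^4 + 2.37*a^3 + 4.31*a^2 - 3.63*a + 0.29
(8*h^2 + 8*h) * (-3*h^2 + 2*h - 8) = -24*h^4 - 8*h^3 - 48*h^2 - 64*h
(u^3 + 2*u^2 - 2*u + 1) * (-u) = -u^4 - 2*u^3 + 2*u^2 - u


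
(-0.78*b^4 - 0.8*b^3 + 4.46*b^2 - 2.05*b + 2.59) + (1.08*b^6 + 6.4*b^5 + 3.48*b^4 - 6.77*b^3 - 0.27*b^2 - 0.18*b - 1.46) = 1.08*b^6 + 6.4*b^5 + 2.7*b^4 - 7.57*b^3 + 4.19*b^2 - 2.23*b + 1.13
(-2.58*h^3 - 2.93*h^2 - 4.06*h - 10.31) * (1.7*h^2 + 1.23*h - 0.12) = -4.386*h^5 - 8.1544*h^4 - 10.1963*h^3 - 22.1692*h^2 - 12.1941*h + 1.2372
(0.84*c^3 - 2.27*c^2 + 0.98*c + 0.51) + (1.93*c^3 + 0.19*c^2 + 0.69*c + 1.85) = 2.77*c^3 - 2.08*c^2 + 1.67*c + 2.36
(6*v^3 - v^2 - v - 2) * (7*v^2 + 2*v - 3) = 42*v^5 + 5*v^4 - 27*v^3 - 13*v^2 - v + 6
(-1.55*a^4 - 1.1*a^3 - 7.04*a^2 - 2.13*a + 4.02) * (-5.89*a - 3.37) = 9.1295*a^5 + 11.7025*a^4 + 45.1726*a^3 + 36.2705*a^2 - 16.4997*a - 13.5474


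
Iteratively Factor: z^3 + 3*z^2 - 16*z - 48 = (z - 4)*(z^2 + 7*z + 12) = (z - 4)*(z + 4)*(z + 3)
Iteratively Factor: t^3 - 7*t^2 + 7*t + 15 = (t - 3)*(t^2 - 4*t - 5) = (t - 3)*(t + 1)*(t - 5)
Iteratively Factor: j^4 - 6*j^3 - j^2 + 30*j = (j - 5)*(j^3 - j^2 - 6*j) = (j - 5)*(j - 3)*(j^2 + 2*j) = (j - 5)*(j - 3)*(j + 2)*(j)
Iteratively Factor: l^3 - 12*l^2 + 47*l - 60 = (l - 5)*(l^2 - 7*l + 12) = (l - 5)*(l - 4)*(l - 3)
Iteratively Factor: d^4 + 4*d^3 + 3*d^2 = (d + 1)*(d^3 + 3*d^2) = d*(d + 1)*(d^2 + 3*d) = d^2*(d + 1)*(d + 3)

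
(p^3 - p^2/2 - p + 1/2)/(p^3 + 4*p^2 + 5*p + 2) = (2*p^2 - 3*p + 1)/(2*(p^2 + 3*p + 2))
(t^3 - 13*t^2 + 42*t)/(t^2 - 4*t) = (t^2 - 13*t + 42)/(t - 4)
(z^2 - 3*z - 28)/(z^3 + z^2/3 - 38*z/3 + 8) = 3*(z - 7)/(3*z^2 - 11*z + 6)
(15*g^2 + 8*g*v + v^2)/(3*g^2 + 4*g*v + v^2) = (5*g + v)/(g + v)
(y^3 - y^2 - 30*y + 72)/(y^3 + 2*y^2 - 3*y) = (y^3 - y^2 - 30*y + 72)/(y*(y^2 + 2*y - 3))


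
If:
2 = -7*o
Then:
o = -2/7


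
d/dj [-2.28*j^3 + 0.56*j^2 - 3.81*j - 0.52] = -6.84*j^2 + 1.12*j - 3.81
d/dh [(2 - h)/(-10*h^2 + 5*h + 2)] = 2*(-5*h^2 + 20*h - 6)/(100*h^4 - 100*h^3 - 15*h^2 + 20*h + 4)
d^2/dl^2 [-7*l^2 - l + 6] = -14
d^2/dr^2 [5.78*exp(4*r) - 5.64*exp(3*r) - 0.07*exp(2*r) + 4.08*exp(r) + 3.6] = (92.48*exp(3*r) - 50.76*exp(2*r) - 0.28*exp(r) + 4.08)*exp(r)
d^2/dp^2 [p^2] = 2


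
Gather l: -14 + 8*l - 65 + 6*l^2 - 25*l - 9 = 6*l^2 - 17*l - 88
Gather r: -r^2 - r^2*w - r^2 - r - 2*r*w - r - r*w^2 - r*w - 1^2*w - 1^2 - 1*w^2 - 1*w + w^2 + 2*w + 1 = r^2*(-w - 2) + r*(-w^2 - 3*w - 2)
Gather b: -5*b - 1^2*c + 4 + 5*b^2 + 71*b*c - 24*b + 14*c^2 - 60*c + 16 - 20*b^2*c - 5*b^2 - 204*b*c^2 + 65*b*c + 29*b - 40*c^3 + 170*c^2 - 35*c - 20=-20*b^2*c + b*(-204*c^2 + 136*c) - 40*c^3 + 184*c^2 - 96*c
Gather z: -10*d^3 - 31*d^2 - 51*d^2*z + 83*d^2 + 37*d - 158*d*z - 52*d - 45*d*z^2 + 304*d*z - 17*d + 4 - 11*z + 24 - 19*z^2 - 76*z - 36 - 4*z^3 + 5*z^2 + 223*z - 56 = -10*d^3 + 52*d^2 - 32*d - 4*z^3 + z^2*(-45*d - 14) + z*(-51*d^2 + 146*d + 136) - 64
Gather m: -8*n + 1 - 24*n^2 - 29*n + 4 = -24*n^2 - 37*n + 5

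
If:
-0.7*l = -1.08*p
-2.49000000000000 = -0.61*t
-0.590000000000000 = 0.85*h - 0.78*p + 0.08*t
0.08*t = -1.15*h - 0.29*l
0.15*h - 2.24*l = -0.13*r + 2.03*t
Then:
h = -0.52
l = 0.94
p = 0.61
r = 80.50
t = 4.08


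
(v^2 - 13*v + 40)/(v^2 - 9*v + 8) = (v - 5)/(v - 1)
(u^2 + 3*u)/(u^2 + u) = (u + 3)/(u + 1)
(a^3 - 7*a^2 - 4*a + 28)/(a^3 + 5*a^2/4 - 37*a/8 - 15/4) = 8*(a^2 - 5*a - 14)/(8*a^2 + 26*a + 15)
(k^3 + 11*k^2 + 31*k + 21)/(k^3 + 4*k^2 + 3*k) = (k + 7)/k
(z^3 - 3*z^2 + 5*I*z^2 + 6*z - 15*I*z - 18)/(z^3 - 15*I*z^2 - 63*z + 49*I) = (z^2 + z*(-3 + 6*I) - 18*I)/(z^2 - 14*I*z - 49)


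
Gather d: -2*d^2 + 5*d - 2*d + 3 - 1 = -2*d^2 + 3*d + 2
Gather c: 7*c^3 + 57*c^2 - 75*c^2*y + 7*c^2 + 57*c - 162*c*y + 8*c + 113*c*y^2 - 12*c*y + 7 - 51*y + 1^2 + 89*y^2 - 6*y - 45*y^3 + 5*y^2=7*c^3 + c^2*(64 - 75*y) + c*(113*y^2 - 174*y + 65) - 45*y^3 + 94*y^2 - 57*y + 8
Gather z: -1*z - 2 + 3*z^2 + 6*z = 3*z^2 + 5*z - 2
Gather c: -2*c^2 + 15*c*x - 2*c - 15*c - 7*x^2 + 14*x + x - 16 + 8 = -2*c^2 + c*(15*x - 17) - 7*x^2 + 15*x - 8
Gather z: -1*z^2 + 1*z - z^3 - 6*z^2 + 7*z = -z^3 - 7*z^2 + 8*z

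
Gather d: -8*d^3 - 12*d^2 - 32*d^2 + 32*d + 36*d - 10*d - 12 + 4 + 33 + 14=-8*d^3 - 44*d^2 + 58*d + 39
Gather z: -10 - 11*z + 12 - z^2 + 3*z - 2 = -z^2 - 8*z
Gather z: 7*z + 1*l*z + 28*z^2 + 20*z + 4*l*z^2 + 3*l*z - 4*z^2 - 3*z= z^2*(4*l + 24) + z*(4*l + 24)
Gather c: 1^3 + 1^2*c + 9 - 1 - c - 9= 0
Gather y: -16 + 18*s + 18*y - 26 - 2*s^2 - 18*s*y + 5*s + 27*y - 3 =-2*s^2 + 23*s + y*(45 - 18*s) - 45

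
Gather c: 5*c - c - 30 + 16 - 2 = 4*c - 16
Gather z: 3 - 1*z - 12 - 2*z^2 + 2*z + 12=-2*z^2 + z + 3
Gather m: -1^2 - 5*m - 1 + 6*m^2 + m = 6*m^2 - 4*m - 2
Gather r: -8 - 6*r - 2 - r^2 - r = -r^2 - 7*r - 10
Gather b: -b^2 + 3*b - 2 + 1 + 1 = -b^2 + 3*b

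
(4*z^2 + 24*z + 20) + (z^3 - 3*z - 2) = z^3 + 4*z^2 + 21*z + 18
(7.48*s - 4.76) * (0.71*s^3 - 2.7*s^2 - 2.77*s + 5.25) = 5.3108*s^4 - 23.5756*s^3 - 7.8676*s^2 + 52.4552*s - 24.99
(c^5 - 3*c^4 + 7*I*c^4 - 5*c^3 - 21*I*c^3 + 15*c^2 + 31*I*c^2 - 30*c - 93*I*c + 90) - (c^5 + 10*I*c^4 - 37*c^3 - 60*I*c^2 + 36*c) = -3*c^4 - 3*I*c^4 + 32*c^3 - 21*I*c^3 + 15*c^2 + 91*I*c^2 - 66*c - 93*I*c + 90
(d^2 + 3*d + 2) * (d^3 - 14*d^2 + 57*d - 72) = d^5 - 11*d^4 + 17*d^3 + 71*d^2 - 102*d - 144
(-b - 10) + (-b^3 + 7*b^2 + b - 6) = -b^3 + 7*b^2 - 16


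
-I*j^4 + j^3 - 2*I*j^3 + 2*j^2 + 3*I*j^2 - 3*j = j*(j - 1)*(j + 3)*(-I*j + 1)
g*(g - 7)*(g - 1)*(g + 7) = g^4 - g^3 - 49*g^2 + 49*g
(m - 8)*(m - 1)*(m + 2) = m^3 - 7*m^2 - 10*m + 16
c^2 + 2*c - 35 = (c - 5)*(c + 7)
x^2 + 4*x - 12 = (x - 2)*(x + 6)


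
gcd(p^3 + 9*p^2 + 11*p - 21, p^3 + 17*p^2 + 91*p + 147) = p^2 + 10*p + 21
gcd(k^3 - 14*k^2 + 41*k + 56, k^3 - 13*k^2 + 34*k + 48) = k^2 - 7*k - 8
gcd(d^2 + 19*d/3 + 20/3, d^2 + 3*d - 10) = d + 5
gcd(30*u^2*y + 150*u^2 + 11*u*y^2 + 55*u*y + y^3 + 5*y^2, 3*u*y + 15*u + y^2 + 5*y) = y + 5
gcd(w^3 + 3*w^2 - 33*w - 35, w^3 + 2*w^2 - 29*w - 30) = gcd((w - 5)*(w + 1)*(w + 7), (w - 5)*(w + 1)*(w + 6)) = w^2 - 4*w - 5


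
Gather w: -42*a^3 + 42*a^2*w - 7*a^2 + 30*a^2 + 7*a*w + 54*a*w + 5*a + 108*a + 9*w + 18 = -42*a^3 + 23*a^2 + 113*a + w*(42*a^2 + 61*a + 9) + 18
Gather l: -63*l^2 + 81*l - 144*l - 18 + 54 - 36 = -63*l^2 - 63*l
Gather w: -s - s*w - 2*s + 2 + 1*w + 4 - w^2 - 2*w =-3*s - w^2 + w*(-s - 1) + 6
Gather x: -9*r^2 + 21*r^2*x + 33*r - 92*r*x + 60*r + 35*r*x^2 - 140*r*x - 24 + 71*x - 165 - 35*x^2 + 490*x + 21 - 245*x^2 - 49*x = -9*r^2 + 93*r + x^2*(35*r - 280) + x*(21*r^2 - 232*r + 512) - 168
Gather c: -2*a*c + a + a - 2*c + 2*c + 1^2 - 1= -2*a*c + 2*a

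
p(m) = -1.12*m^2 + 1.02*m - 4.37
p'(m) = 1.02 - 2.24*m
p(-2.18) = -11.92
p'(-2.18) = 5.90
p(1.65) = -5.74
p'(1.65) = -2.68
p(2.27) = -7.83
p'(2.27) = -4.06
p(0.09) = -4.29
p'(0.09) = 0.82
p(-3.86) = -24.99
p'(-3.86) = 9.67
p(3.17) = -12.39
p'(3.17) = -6.08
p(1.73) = -5.96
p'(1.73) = -2.86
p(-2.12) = -11.57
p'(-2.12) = 5.77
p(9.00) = -85.91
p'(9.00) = -19.14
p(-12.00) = -177.89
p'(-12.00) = 27.90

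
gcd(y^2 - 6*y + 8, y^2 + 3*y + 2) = 1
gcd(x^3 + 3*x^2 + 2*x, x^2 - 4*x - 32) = 1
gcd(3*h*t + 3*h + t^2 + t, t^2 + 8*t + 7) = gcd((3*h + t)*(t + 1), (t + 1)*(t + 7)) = t + 1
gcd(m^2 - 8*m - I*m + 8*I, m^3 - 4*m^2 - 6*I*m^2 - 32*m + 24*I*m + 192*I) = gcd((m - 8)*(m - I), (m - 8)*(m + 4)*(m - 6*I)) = m - 8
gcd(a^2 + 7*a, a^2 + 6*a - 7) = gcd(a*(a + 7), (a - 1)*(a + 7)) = a + 7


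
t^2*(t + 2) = t^3 + 2*t^2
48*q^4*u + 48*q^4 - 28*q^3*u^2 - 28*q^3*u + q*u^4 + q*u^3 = (-4*q + u)*(-2*q + u)*(6*q + u)*(q*u + q)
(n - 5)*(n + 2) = n^2 - 3*n - 10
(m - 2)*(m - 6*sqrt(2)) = m^2 - 6*sqrt(2)*m - 2*m + 12*sqrt(2)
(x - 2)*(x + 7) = x^2 + 5*x - 14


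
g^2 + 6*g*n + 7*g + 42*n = (g + 7)*(g + 6*n)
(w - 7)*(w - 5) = w^2 - 12*w + 35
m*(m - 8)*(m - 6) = m^3 - 14*m^2 + 48*m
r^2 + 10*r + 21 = (r + 3)*(r + 7)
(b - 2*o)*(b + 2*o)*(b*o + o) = b^3*o + b^2*o - 4*b*o^3 - 4*o^3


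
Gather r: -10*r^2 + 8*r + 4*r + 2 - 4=-10*r^2 + 12*r - 2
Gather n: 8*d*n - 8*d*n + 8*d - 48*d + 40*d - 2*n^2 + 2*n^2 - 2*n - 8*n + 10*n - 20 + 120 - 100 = 0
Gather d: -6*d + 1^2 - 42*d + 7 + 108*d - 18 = 60*d - 10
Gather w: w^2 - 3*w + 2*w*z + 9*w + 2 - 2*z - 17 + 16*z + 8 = w^2 + w*(2*z + 6) + 14*z - 7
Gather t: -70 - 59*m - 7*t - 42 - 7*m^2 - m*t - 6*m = -7*m^2 - 65*m + t*(-m - 7) - 112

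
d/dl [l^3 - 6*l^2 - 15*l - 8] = 3*l^2 - 12*l - 15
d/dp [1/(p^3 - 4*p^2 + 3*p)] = (-3*p^2 + 8*p - 3)/(p^2*(p^2 - 4*p + 3)^2)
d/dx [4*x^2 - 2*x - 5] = 8*x - 2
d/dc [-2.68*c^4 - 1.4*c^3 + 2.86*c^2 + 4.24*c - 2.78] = -10.72*c^3 - 4.2*c^2 + 5.72*c + 4.24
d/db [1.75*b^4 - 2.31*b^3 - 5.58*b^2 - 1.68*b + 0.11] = 7.0*b^3 - 6.93*b^2 - 11.16*b - 1.68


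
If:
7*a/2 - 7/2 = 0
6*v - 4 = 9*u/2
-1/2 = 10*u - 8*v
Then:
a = 1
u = 29/24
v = 151/96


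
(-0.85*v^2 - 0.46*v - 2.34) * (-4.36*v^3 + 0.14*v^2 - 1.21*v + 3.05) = 3.706*v^5 + 1.8866*v^4 + 11.1665*v^3 - 2.3635*v^2 + 1.4284*v - 7.137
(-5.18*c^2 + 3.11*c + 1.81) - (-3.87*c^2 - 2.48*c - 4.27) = -1.31*c^2 + 5.59*c + 6.08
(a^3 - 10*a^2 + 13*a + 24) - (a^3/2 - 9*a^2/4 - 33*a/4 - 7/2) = a^3/2 - 31*a^2/4 + 85*a/4 + 55/2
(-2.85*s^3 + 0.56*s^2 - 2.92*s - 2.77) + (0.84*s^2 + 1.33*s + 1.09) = -2.85*s^3 + 1.4*s^2 - 1.59*s - 1.68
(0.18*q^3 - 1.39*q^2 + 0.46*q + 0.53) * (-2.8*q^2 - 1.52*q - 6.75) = -0.504*q^5 + 3.6184*q^4 - 0.3902*q^3 + 7.1993*q^2 - 3.9106*q - 3.5775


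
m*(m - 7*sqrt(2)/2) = m^2 - 7*sqrt(2)*m/2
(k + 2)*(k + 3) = k^2 + 5*k + 6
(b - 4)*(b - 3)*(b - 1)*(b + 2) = b^4 - 6*b^3 + 3*b^2 + 26*b - 24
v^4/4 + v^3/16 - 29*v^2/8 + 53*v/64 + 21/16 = (v/4 + 1)*(v - 7/2)*(v - 3/4)*(v + 1/2)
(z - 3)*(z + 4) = z^2 + z - 12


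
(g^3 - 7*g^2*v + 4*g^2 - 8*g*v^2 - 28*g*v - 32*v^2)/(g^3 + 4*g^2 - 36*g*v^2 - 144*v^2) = (-g^2 + 7*g*v + 8*v^2)/(-g^2 + 36*v^2)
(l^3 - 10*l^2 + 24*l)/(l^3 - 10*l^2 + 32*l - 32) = l*(l - 6)/(l^2 - 6*l + 8)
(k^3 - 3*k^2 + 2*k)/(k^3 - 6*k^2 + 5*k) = (k - 2)/(k - 5)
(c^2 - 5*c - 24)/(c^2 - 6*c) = (c^2 - 5*c - 24)/(c*(c - 6))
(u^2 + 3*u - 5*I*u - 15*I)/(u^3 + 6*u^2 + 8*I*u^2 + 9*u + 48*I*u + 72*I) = (u - 5*I)/(u^2 + u*(3 + 8*I) + 24*I)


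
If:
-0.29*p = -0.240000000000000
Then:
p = 0.83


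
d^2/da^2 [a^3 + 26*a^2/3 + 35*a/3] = 6*a + 52/3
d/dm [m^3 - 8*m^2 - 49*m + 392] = 3*m^2 - 16*m - 49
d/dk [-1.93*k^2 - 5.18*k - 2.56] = -3.86*k - 5.18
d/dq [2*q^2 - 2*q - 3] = 4*q - 2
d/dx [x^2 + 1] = 2*x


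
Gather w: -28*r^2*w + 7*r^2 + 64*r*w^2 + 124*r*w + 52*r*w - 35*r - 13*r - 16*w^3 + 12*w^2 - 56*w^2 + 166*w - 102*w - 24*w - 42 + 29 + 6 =7*r^2 - 48*r - 16*w^3 + w^2*(64*r - 44) + w*(-28*r^2 + 176*r + 40) - 7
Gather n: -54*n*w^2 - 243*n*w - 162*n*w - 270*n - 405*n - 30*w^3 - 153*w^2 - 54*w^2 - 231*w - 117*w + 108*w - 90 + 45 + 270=n*(-54*w^2 - 405*w - 675) - 30*w^3 - 207*w^2 - 240*w + 225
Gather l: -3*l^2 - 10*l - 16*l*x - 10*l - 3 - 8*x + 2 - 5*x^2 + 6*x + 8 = -3*l^2 + l*(-16*x - 20) - 5*x^2 - 2*x + 7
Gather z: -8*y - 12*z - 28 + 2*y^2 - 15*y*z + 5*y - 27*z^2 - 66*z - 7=2*y^2 - 3*y - 27*z^2 + z*(-15*y - 78) - 35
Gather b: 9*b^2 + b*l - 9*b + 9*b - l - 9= 9*b^2 + b*l - l - 9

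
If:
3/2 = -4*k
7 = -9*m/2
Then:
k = -3/8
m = -14/9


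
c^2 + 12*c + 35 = (c + 5)*(c + 7)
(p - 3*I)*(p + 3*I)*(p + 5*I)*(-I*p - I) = -I*p^4 + 5*p^3 - I*p^3 + 5*p^2 - 9*I*p^2 + 45*p - 9*I*p + 45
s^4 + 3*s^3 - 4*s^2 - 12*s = s*(s - 2)*(s + 2)*(s + 3)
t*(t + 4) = t^2 + 4*t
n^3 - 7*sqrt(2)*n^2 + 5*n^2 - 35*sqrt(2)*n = n*(n + 5)*(n - 7*sqrt(2))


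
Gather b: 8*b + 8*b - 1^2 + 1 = 16*b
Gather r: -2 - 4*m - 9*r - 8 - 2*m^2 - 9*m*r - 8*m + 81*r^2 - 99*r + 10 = -2*m^2 - 12*m + 81*r^2 + r*(-9*m - 108)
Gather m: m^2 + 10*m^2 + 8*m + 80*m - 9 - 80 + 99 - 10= 11*m^2 + 88*m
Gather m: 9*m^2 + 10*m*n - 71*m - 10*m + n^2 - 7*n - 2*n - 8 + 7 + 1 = 9*m^2 + m*(10*n - 81) + n^2 - 9*n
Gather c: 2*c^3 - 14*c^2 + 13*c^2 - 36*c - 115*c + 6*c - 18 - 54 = 2*c^3 - c^2 - 145*c - 72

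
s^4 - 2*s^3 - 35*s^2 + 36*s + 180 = (s - 6)*(s - 3)*(s + 2)*(s + 5)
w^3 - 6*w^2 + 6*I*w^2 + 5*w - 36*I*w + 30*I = (w - 5)*(w - 1)*(w + 6*I)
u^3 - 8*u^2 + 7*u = u*(u - 7)*(u - 1)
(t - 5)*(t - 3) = t^2 - 8*t + 15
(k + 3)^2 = k^2 + 6*k + 9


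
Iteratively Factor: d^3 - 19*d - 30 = (d + 2)*(d^2 - 2*d - 15) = (d + 2)*(d + 3)*(d - 5)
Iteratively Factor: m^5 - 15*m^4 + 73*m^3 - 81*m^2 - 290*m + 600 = (m + 2)*(m^4 - 17*m^3 + 107*m^2 - 295*m + 300) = (m - 3)*(m + 2)*(m^3 - 14*m^2 + 65*m - 100) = (m - 4)*(m - 3)*(m + 2)*(m^2 - 10*m + 25) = (m - 5)*(m - 4)*(m - 3)*(m + 2)*(m - 5)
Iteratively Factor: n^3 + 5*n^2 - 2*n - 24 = (n + 3)*(n^2 + 2*n - 8) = (n + 3)*(n + 4)*(n - 2)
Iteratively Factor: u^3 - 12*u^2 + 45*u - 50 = (u - 5)*(u^2 - 7*u + 10) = (u - 5)^2*(u - 2)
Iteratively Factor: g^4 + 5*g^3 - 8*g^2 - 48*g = (g - 3)*(g^3 + 8*g^2 + 16*g) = (g - 3)*(g + 4)*(g^2 + 4*g) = (g - 3)*(g + 4)^2*(g)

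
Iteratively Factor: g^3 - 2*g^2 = (g)*(g^2 - 2*g) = g^2*(g - 2)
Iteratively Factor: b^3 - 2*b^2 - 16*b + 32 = (b - 4)*(b^2 + 2*b - 8) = (b - 4)*(b - 2)*(b + 4)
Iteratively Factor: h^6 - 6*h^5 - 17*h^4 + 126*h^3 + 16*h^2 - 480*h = (h + 4)*(h^5 - 10*h^4 + 23*h^3 + 34*h^2 - 120*h) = h*(h + 4)*(h^4 - 10*h^3 + 23*h^2 + 34*h - 120) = h*(h - 3)*(h + 4)*(h^3 - 7*h^2 + 2*h + 40) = h*(h - 4)*(h - 3)*(h + 4)*(h^2 - 3*h - 10) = h*(h - 5)*(h - 4)*(h - 3)*(h + 4)*(h + 2)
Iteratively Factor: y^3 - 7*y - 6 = (y + 1)*(y^2 - y - 6) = (y + 1)*(y + 2)*(y - 3)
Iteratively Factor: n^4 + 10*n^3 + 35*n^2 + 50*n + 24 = (n + 1)*(n^3 + 9*n^2 + 26*n + 24) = (n + 1)*(n + 2)*(n^2 + 7*n + 12) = (n + 1)*(n + 2)*(n + 4)*(n + 3)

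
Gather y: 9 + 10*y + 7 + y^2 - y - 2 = y^2 + 9*y + 14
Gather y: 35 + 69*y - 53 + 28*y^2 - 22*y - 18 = 28*y^2 + 47*y - 36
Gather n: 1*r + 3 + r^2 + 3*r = r^2 + 4*r + 3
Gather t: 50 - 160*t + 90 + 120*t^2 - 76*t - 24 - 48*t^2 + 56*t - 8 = 72*t^2 - 180*t + 108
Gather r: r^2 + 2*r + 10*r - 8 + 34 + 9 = r^2 + 12*r + 35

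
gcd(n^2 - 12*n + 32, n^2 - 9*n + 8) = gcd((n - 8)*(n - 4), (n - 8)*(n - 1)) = n - 8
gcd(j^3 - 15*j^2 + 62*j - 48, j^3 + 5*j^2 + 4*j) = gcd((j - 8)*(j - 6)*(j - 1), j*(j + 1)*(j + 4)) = 1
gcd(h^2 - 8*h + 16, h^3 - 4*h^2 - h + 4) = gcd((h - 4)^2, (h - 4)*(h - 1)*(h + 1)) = h - 4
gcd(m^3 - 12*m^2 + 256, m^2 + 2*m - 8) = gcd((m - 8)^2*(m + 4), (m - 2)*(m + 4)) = m + 4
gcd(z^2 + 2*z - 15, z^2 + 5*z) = z + 5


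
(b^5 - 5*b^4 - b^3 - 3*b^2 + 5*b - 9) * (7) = 7*b^5 - 35*b^4 - 7*b^3 - 21*b^2 + 35*b - 63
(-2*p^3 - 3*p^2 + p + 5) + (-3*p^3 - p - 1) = -5*p^3 - 3*p^2 + 4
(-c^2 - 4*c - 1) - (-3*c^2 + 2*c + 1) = 2*c^2 - 6*c - 2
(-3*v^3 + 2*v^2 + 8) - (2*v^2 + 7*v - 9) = -3*v^3 - 7*v + 17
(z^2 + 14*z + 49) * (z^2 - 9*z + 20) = z^4 + 5*z^3 - 57*z^2 - 161*z + 980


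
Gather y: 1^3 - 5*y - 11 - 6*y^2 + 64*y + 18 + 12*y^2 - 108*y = 6*y^2 - 49*y + 8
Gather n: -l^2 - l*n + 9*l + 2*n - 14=-l^2 + 9*l + n*(2 - l) - 14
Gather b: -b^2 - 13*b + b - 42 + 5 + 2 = -b^2 - 12*b - 35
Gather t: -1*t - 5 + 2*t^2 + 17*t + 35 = 2*t^2 + 16*t + 30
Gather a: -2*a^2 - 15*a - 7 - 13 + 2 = -2*a^2 - 15*a - 18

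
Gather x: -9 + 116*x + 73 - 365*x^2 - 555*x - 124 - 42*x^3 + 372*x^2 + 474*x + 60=-42*x^3 + 7*x^2 + 35*x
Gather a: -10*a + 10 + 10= 20 - 10*a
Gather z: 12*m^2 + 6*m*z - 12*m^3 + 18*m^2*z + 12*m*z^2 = -12*m^3 + 12*m^2 + 12*m*z^2 + z*(18*m^2 + 6*m)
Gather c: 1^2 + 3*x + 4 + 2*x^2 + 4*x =2*x^2 + 7*x + 5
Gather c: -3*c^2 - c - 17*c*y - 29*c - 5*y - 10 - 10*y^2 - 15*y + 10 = -3*c^2 + c*(-17*y - 30) - 10*y^2 - 20*y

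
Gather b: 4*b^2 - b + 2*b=4*b^2 + b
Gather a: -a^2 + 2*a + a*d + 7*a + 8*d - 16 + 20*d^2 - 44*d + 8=-a^2 + a*(d + 9) + 20*d^2 - 36*d - 8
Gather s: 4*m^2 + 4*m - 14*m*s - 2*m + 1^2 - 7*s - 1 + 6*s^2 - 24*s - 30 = 4*m^2 + 2*m + 6*s^2 + s*(-14*m - 31) - 30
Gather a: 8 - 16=-8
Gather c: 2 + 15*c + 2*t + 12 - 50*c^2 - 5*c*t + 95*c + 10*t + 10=-50*c^2 + c*(110 - 5*t) + 12*t + 24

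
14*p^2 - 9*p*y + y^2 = (-7*p + y)*(-2*p + y)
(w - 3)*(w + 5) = w^2 + 2*w - 15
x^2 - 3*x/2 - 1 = (x - 2)*(x + 1/2)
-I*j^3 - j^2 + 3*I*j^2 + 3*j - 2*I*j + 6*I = (j - 3)*(j - 2*I)*(-I*j + 1)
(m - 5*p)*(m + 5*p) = m^2 - 25*p^2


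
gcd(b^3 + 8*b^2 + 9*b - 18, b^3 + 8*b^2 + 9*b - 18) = b^3 + 8*b^2 + 9*b - 18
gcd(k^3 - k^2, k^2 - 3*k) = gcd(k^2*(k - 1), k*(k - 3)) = k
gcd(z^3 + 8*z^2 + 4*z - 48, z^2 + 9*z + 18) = z + 6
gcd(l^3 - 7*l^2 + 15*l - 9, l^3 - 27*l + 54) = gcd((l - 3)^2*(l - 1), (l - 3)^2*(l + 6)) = l^2 - 6*l + 9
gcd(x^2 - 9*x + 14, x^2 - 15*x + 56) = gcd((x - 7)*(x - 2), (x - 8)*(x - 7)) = x - 7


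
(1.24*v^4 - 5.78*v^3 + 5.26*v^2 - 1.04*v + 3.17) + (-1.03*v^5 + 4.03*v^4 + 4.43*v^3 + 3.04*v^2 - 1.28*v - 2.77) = -1.03*v^5 + 5.27*v^4 - 1.35*v^3 + 8.3*v^2 - 2.32*v + 0.4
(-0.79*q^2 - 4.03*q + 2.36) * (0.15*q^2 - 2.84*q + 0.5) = -0.1185*q^4 + 1.6391*q^3 + 11.4042*q^2 - 8.7174*q + 1.18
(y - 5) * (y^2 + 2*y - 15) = y^3 - 3*y^2 - 25*y + 75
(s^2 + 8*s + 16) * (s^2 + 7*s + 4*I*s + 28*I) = s^4 + 15*s^3 + 4*I*s^3 + 72*s^2 + 60*I*s^2 + 112*s + 288*I*s + 448*I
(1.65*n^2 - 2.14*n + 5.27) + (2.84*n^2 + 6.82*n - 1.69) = 4.49*n^2 + 4.68*n + 3.58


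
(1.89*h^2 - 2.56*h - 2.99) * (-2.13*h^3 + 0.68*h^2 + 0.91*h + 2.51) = -4.0257*h^5 + 6.738*h^4 + 6.3478*h^3 + 0.381099999999999*h^2 - 9.1465*h - 7.5049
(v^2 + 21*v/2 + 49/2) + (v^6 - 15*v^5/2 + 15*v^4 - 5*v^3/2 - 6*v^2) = v^6 - 15*v^5/2 + 15*v^4 - 5*v^3/2 - 5*v^2 + 21*v/2 + 49/2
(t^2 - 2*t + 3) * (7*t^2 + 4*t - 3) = 7*t^4 - 10*t^3 + 10*t^2 + 18*t - 9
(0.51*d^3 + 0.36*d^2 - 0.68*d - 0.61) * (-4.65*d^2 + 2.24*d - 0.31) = -2.3715*d^5 - 0.5316*d^4 + 3.8103*d^3 + 1.2017*d^2 - 1.1556*d + 0.1891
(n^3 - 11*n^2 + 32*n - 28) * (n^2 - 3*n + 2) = n^5 - 14*n^4 + 67*n^3 - 146*n^2 + 148*n - 56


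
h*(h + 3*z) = h^2 + 3*h*z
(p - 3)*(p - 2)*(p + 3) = p^3 - 2*p^2 - 9*p + 18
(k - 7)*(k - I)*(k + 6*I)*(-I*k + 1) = -I*k^4 + 6*k^3 + 7*I*k^3 - 42*k^2 - I*k^2 + 6*k + 7*I*k - 42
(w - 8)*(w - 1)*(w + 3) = w^3 - 6*w^2 - 19*w + 24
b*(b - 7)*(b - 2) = b^3 - 9*b^2 + 14*b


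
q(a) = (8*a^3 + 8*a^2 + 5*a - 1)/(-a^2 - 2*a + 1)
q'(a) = (2*a + 2)*(8*a^3 + 8*a^2 + 5*a - 1)/(-a^2 - 2*a + 1)^2 + (24*a^2 + 16*a + 5)/(-a^2 - 2*a + 1)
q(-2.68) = 134.89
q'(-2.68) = 387.55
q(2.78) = -20.07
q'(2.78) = -6.77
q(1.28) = -11.03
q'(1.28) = -4.53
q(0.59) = -12.08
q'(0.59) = 29.56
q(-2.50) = 354.00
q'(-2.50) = 3788.00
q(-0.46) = -1.40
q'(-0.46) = 0.71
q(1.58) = -12.55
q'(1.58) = -5.47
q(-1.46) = -9.03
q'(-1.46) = 22.98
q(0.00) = -1.00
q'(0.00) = 3.00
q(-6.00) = 63.96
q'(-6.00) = -5.80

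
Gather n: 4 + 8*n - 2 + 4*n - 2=12*n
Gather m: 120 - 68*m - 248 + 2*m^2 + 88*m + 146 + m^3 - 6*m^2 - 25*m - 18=m^3 - 4*m^2 - 5*m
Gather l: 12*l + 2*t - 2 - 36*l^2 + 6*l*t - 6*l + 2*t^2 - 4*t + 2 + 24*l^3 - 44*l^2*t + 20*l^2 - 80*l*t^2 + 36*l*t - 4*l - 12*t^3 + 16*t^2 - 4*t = 24*l^3 + l^2*(-44*t - 16) + l*(-80*t^2 + 42*t + 2) - 12*t^3 + 18*t^2 - 6*t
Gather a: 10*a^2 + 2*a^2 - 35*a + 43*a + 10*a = 12*a^2 + 18*a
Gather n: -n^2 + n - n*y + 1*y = -n^2 + n*(1 - y) + y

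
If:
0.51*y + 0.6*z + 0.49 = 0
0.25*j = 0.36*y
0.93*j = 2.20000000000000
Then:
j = 2.37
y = 1.64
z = -2.21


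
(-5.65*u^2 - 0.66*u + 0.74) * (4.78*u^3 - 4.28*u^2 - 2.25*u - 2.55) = -27.007*u^5 + 21.0272*u^4 + 19.0745*u^3 + 12.7253*u^2 + 0.018*u - 1.887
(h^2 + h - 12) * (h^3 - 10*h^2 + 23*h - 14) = h^5 - 9*h^4 + h^3 + 129*h^2 - 290*h + 168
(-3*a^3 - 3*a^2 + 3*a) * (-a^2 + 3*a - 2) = 3*a^5 - 6*a^4 - 6*a^3 + 15*a^2 - 6*a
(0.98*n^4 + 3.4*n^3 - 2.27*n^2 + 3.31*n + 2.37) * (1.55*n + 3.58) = 1.519*n^5 + 8.7784*n^4 + 8.6535*n^3 - 2.9961*n^2 + 15.5233*n + 8.4846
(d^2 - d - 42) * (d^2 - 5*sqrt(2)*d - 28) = d^4 - 5*sqrt(2)*d^3 - d^3 - 70*d^2 + 5*sqrt(2)*d^2 + 28*d + 210*sqrt(2)*d + 1176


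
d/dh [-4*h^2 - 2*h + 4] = -8*h - 2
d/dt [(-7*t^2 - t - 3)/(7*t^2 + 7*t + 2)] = (-42*t^2 + 14*t + 19)/(49*t^4 + 98*t^3 + 77*t^2 + 28*t + 4)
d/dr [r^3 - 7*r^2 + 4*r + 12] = 3*r^2 - 14*r + 4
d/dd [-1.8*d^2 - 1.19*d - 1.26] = -3.6*d - 1.19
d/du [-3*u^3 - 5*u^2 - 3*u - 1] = -9*u^2 - 10*u - 3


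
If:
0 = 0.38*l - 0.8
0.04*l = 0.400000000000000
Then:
No Solution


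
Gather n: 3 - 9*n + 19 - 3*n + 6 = 28 - 12*n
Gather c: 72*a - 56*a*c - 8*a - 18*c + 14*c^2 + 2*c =64*a + 14*c^2 + c*(-56*a - 16)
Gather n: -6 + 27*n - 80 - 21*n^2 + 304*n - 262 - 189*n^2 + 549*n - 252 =-210*n^2 + 880*n - 600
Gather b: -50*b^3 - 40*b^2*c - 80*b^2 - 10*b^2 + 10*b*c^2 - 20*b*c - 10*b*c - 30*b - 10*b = -50*b^3 + b^2*(-40*c - 90) + b*(10*c^2 - 30*c - 40)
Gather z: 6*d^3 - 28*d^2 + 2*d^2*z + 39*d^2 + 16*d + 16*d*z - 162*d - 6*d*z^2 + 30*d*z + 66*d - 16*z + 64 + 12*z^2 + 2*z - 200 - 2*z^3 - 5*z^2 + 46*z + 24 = 6*d^3 + 11*d^2 - 80*d - 2*z^3 + z^2*(7 - 6*d) + z*(2*d^2 + 46*d + 32) - 112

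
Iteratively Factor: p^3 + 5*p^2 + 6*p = (p + 3)*(p^2 + 2*p) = (p + 2)*(p + 3)*(p)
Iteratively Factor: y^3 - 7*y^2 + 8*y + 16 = (y - 4)*(y^2 - 3*y - 4) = (y - 4)*(y + 1)*(y - 4)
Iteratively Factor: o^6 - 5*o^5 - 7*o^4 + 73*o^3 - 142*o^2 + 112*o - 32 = (o - 2)*(o^5 - 3*o^4 - 13*o^3 + 47*o^2 - 48*o + 16) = (o - 2)*(o + 4)*(o^4 - 7*o^3 + 15*o^2 - 13*o + 4) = (o - 2)*(o - 1)*(o + 4)*(o^3 - 6*o^2 + 9*o - 4) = (o - 2)*(o - 1)^2*(o + 4)*(o^2 - 5*o + 4) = (o - 2)*(o - 1)^3*(o + 4)*(o - 4)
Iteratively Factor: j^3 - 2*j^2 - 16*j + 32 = (j - 2)*(j^2 - 16) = (j - 4)*(j - 2)*(j + 4)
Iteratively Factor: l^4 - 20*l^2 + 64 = (l - 4)*(l^3 + 4*l^2 - 4*l - 16) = (l - 4)*(l - 2)*(l^2 + 6*l + 8) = (l - 4)*(l - 2)*(l + 4)*(l + 2)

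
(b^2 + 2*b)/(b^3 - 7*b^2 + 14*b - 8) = b*(b + 2)/(b^3 - 7*b^2 + 14*b - 8)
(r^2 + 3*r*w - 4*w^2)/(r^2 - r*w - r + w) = (r + 4*w)/(r - 1)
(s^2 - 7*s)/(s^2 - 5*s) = (s - 7)/(s - 5)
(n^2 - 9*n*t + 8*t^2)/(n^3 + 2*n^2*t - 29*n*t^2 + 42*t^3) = (n^2 - 9*n*t + 8*t^2)/(n^3 + 2*n^2*t - 29*n*t^2 + 42*t^3)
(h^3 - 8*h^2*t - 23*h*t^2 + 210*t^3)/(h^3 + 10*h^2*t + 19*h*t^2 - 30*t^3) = (-h^2 + 13*h*t - 42*t^2)/(-h^2 - 5*h*t + 6*t^2)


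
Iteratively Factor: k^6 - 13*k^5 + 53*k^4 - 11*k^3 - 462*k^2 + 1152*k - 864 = (k - 4)*(k^5 - 9*k^4 + 17*k^3 + 57*k^2 - 234*k + 216) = (k - 4)*(k - 3)*(k^4 - 6*k^3 - k^2 + 54*k - 72) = (k - 4)*(k - 3)*(k - 2)*(k^3 - 4*k^2 - 9*k + 36) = (k - 4)*(k - 3)*(k - 2)*(k + 3)*(k^2 - 7*k + 12) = (k - 4)*(k - 3)^2*(k - 2)*(k + 3)*(k - 4)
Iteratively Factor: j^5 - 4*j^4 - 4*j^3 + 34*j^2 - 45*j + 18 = (j - 2)*(j^4 - 2*j^3 - 8*j^2 + 18*j - 9) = (j - 2)*(j - 1)*(j^3 - j^2 - 9*j + 9) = (j - 2)*(j - 1)*(j + 3)*(j^2 - 4*j + 3) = (j - 3)*(j - 2)*(j - 1)*(j + 3)*(j - 1)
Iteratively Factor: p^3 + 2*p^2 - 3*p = (p)*(p^2 + 2*p - 3) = p*(p + 3)*(p - 1)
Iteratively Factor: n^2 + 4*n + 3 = (n + 3)*(n + 1)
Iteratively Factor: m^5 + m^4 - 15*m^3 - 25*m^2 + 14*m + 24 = (m + 2)*(m^4 - m^3 - 13*m^2 + m + 12) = (m + 2)*(m + 3)*(m^3 - 4*m^2 - m + 4) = (m + 1)*(m + 2)*(m + 3)*(m^2 - 5*m + 4) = (m - 1)*(m + 1)*(m + 2)*(m + 3)*(m - 4)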